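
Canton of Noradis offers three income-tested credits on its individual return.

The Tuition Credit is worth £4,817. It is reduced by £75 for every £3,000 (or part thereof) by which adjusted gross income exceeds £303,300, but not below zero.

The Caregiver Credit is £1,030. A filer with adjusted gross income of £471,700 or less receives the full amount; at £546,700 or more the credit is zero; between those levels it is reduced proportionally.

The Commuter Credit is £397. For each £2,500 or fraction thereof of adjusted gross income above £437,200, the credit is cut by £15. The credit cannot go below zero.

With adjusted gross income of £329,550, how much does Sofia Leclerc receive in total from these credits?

Tuition Credit: income exceeds £303,300 by £26,250, which is 9 full-or-partial £3,000 increments; reduction = 9 × £75 = £675, leaving £4,142.
Caregiver Credit: £329,550 is at or below the £471,700 threshold, so the full £1,030 applies.
Commuter Credit: £329,550 is at or below the £437,200 threshold, so the full £397 applies.
Total: £4,142 + £1,030 + £397 = £5,569.

£5,569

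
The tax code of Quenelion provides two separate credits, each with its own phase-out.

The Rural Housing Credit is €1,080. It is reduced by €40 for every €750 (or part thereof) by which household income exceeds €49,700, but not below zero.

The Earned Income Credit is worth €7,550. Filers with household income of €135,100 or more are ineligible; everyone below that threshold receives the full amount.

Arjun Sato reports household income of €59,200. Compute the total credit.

Rural Housing Credit: income exceeds €49,700 by €9,500, which is 13 full-or-partial €750 increments; reduction = 13 × €40 = €520, leaving €560.
Earned Income Credit: €59,200 is below the €135,100 cutoff, so the full €7,550 applies.
Total: €560 + €7,550 = €8,110.

€8,110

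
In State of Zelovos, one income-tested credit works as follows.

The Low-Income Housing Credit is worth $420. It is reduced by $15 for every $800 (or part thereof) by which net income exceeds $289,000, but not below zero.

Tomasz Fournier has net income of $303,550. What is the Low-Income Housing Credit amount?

$135

Low-Income Housing Credit: income exceeds $289,000 by $14,550, which is 19 full-or-partial $800 increments; reduction = 19 × $15 = $285, leaving $135.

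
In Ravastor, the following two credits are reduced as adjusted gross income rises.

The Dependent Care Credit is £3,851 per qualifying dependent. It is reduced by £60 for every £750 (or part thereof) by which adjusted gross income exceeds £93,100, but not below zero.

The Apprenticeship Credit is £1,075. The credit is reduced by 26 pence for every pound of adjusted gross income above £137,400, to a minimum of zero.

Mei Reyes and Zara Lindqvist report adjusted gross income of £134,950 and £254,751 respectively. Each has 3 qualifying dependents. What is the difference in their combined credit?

Mei (£134,950): Dependent Care Credit: base = 3 × £3,851 = £11,553. income exceeds £93,100 by £41,850, which is 56 full-or-partial £750 increments; reduction = 56 × £60 = £3,360, leaving £8,193. Apprenticeship Credit: £134,950 is at or below the £137,400 threshold, so the full £1,075 applies. total £8,193 + £1,075 = £9,268
Zara (£254,751): Dependent Care Credit: base = 3 × £3,851 = £11,553. income exceeds £93,100 by £161,651 → 216 increments × £60 = £12,960 ≥ base, so the credit is £0. Apprenticeship Credit: 26% of the £117,351 excess over £137,400 is £30,511.26 ≥ base, so the credit is £0. total £0 + £0 = £0
Difference: |£9,268 − £0| = £9,268.

£9,268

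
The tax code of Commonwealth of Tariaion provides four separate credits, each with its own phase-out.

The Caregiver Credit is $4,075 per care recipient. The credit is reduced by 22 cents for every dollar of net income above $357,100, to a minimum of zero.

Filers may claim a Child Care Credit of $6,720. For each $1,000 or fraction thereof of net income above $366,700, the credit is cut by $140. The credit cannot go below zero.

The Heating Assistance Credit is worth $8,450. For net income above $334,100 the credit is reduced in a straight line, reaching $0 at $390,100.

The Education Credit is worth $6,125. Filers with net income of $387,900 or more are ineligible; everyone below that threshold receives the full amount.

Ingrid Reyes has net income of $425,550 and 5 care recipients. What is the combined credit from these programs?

Caregiver Credit: base = 5 × $4,075 = $20,375. 22% of the $68,450 excess over $357,100 is $15,059; credit = $20,375 − $15,059 = $5,316.
Child Care Credit: income exceeds $366,700 by $58,850 → 59 increments × $140 = $8,260 ≥ base, so the credit is $0.
Heating Assistance Credit: $425,550 is at or above $390,100, so the credit is $0.
Education Credit: $425,550 meets or exceeds the $387,900 cutoff, so the credit is $0.
Total: $5,316 + $0 + $0 + $0 = $5,316.

$5,316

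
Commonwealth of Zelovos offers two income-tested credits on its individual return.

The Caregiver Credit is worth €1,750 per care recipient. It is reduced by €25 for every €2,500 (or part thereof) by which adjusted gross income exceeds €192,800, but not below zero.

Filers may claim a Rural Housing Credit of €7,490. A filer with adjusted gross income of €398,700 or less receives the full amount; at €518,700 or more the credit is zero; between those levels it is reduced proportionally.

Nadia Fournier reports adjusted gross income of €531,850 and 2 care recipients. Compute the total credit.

€100

Caregiver Credit: base = 2 × €1,750 = €3,500. income exceeds €192,800 by €339,050, which is 136 full-or-partial €2,500 increments; reduction = 136 × €25 = €3,400, leaving €100.
Rural Housing Credit: €531,850 is at or above €518,700, so the credit is €0.
Total: €100 + €0 = €100.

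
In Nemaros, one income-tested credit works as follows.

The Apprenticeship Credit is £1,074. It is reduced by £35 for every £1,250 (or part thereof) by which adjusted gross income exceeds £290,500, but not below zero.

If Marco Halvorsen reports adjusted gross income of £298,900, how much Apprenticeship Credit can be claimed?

Apprenticeship Credit: income exceeds £290,500 by £8,400, which is 7 full-or-partial £1,250 increments; reduction = 7 × £35 = £245, leaving £829.

£829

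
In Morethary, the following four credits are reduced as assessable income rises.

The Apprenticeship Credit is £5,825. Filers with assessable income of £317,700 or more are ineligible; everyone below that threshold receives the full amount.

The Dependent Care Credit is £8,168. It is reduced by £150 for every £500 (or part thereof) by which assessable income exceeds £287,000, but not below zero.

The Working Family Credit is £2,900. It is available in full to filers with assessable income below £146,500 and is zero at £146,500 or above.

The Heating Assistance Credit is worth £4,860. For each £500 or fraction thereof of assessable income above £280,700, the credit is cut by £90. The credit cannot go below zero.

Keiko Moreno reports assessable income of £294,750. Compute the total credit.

Apprenticeship Credit: £294,750 is below the £317,700 cutoff, so the full £5,825 applies.
Dependent Care Credit: income exceeds £287,000 by £7,750, which is 16 full-or-partial £500 increments; reduction = 16 × £150 = £2,400, leaving £5,768.
Working Family Credit: £294,750 meets or exceeds the £146,500 cutoff, so the credit is £0.
Heating Assistance Credit: income exceeds £280,700 by £14,050, which is 29 full-or-partial £500 increments; reduction = 29 × £90 = £2,610, leaving £2,250.
Total: £5,825 + £5,768 + £0 + £2,250 = £13,843.

£13,843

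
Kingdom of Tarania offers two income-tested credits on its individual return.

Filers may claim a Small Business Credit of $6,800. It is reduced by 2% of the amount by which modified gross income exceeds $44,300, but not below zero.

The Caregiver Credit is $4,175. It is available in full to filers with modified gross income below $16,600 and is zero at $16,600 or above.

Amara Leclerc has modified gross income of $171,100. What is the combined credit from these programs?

Small Business Credit: 2% of the $126,800 excess over $44,300 is $2,536; credit = $6,800 − $2,536 = $4,264.
Caregiver Credit: $171,100 meets or exceeds the $16,600 cutoff, so the credit is $0.
Total: $4,264 + $0 = $4,264.

$4,264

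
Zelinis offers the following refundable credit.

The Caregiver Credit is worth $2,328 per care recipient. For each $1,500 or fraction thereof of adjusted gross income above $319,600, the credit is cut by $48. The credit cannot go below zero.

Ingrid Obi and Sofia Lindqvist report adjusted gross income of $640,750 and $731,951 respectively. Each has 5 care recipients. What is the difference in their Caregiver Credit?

$1,320

Ingrid ($640,750): Caregiver Credit: base = 5 × $2,328 = $11,640. income exceeds $319,600 by $321,150, which is 215 full-or-partial $1,500 increments; reduction = 215 × $48 = $10,320, leaving $1,320.
Sofia ($731,951): Caregiver Credit: base = 5 × $2,328 = $11,640. income exceeds $319,600 by $412,351 → 275 increments × $48 = $13,200 ≥ base, so the credit is $0.
Difference: |$1,320 − $0| = $1,320.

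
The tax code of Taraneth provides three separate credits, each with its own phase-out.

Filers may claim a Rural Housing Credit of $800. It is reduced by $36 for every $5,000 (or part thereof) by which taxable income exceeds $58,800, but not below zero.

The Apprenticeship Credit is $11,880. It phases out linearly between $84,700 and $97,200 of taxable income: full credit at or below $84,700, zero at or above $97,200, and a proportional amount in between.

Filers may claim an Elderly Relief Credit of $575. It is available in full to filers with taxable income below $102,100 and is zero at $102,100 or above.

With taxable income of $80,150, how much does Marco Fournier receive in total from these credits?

Rural Housing Credit: income exceeds $58,800 by $21,350, which is 5 full-or-partial $5,000 increments; reduction = 5 × $36 = $180, leaving $620.
Apprenticeship Credit: $80,150 is at or below the $84,700 threshold, so the full $11,880 applies.
Elderly Relief Credit: $80,150 is below the $102,100 cutoff, so the full $575 applies.
Total: $620 + $11,880 + $575 = $13,075.

$13,075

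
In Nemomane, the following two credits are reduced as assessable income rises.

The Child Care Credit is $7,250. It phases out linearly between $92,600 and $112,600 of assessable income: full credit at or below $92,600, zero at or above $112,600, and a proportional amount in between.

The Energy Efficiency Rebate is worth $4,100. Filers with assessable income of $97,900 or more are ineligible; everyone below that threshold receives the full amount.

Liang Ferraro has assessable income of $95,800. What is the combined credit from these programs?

Child Care Credit: $95,800 is $3,200 into a $20,000 phase-out range, leaving 16,800/20,000 of the credit: $7,250 × 16,800/20,000 = $6,090.
Energy Efficiency Rebate: $95,800 is below the $97,900 cutoff, so the full $4,100 applies.
Total: $6,090 + $4,100 = $10,190.

$10,190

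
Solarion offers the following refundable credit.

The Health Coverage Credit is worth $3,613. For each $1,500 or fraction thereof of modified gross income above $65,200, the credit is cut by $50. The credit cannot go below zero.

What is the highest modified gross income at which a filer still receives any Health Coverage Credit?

After 72 increments the reduction is 72 × $50 = $3,600, leaving $13; one more increment wipes it out. Increment 72 ends at excess 72 × $1,500 = $108,000, so the highest qualifying income is $65,200 + $108,000 = $173,200.

$173,200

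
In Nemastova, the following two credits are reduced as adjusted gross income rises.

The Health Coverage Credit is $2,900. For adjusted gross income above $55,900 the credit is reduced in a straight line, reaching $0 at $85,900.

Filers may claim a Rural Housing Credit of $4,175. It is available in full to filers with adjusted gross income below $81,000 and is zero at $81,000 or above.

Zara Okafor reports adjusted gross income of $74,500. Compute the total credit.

$5,277

Health Coverage Credit: $74,500 is $18,600 into a $30,000 phase-out range, leaving 11,400/30,000 of the credit: $2,900 × 11,400/30,000 = $1,102.
Rural Housing Credit: $74,500 is below the $81,000 cutoff, so the full $4,175 applies.
Total: $1,102 + $4,175 = $5,277.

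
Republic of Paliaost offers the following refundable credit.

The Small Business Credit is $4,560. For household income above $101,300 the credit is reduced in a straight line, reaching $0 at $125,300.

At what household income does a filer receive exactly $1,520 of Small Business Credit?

$117,300

$1,520 is 1,520/4,560 of the full $4,560, so 3,040/4,560 of the $24,000 range has been used: income = $101,300 + $24,000 × 3,040/4,560 = $117,300.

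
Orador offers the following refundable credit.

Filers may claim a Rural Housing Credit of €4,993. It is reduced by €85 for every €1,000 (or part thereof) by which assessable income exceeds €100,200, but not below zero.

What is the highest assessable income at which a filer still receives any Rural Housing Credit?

After 58 increments the reduction is 58 × €85 = €4,930, leaving €63; one more increment wipes it out. Increment 58 ends at excess 58 × €1,000 = €58,000, so the highest qualifying income is €100,200 + €58,000 = €158,200.

€158,200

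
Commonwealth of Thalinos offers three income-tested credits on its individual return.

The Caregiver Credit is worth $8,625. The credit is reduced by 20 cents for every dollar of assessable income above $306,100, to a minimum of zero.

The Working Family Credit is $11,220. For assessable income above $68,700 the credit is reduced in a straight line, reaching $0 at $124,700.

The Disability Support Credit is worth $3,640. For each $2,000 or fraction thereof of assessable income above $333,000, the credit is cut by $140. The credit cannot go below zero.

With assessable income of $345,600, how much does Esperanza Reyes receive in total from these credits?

Caregiver Credit: 20% of the $39,500 excess over $306,100 is $7,900; credit = $8,625 − $7,900 = $725.
Working Family Credit: $345,600 is at or above $124,700, so the credit is $0.
Disability Support Credit: income exceeds $333,000 by $12,600, which is 7 full-or-partial $2,000 increments; reduction = 7 × $140 = $980, leaving $2,660.
Total: $725 + $0 + $2,660 = $3,385.

$3,385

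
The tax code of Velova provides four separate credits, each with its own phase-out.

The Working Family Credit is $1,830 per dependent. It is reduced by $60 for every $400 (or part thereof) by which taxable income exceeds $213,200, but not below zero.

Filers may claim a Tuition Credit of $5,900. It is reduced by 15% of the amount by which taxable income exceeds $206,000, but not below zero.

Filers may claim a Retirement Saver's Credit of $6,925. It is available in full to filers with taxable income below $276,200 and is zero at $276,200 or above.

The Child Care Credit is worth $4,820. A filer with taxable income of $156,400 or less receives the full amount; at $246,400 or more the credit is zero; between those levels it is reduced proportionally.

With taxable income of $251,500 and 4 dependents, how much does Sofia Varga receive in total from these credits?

Working Family Credit: base = 4 × $1,830 = $7,320. income exceeds $213,200 by $38,300, which is 96 full-or-partial $400 increments; reduction = 96 × $60 = $5,760, leaving $1,560.
Tuition Credit: 15% of the $45,500 excess over $206,000 is $6,825 ≥ base, so the credit is $0.
Retirement Saver's Credit: $251,500 is below the $276,200 cutoff, so the full $6,925 applies.
Child Care Credit: $251,500 is at or above $246,400, so the credit is $0.
Total: $1,560 + $0 + $6,925 + $0 = $8,485.

$8,485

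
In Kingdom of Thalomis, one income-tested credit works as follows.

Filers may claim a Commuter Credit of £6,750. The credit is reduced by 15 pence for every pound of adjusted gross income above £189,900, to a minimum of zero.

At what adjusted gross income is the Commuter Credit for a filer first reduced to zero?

The credit falls by 15% of each pound above £189,900, so it reaches zero when the excess is £6,750 / 15% = £45,000: income = £189,900 + £45,000 = £234,900.

£234,900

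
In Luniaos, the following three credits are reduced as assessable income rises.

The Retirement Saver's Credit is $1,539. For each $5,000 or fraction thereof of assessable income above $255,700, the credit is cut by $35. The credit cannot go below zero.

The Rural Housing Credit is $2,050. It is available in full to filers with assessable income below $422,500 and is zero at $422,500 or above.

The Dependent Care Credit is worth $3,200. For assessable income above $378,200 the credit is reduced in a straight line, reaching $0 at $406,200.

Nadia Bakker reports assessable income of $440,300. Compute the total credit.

Retirement Saver's Credit: income exceeds $255,700 by $184,600, which is 37 full-or-partial $5,000 increments; reduction = 37 × $35 = $1,295, leaving $244.
Rural Housing Credit: $440,300 meets or exceeds the $422,500 cutoff, so the credit is $0.
Dependent Care Credit: $440,300 is at or above $406,200, so the credit is $0.
Total: $244 + $0 + $0 = $244.

$244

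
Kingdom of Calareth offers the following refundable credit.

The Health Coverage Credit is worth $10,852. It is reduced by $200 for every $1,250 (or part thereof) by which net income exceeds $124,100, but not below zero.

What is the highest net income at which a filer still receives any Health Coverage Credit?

$191,600

After 54 increments the reduction is 54 × $200 = $10,800, leaving $52; one more increment wipes it out. Increment 54 ends at excess 54 × $1,250 = $67,500, so the highest qualifying income is $124,100 + $67,500 = $191,600.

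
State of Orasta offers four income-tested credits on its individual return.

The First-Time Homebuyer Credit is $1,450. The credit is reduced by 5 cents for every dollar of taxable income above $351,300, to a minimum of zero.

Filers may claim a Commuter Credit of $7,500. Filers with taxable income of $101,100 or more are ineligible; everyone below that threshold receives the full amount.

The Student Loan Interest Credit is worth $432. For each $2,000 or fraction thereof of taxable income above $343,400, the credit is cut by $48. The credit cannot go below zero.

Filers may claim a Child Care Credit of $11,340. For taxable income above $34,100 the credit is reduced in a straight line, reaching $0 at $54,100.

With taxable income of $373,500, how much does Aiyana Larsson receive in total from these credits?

$340

First-Time Homebuyer Credit: 5% of the $22,200 excess over $351,300 is $1,110; credit = $1,450 − $1,110 = $340.
Commuter Credit: $373,500 meets or exceeds the $101,100 cutoff, so the credit is $0.
Student Loan Interest Credit: income exceeds $343,400 by $30,100 → 16 increments × $48 = $768 ≥ base, so the credit is $0.
Child Care Credit: $373,500 is at or above $54,100, so the credit is $0.
Total: $340 + $0 + $0 + $0 = $340.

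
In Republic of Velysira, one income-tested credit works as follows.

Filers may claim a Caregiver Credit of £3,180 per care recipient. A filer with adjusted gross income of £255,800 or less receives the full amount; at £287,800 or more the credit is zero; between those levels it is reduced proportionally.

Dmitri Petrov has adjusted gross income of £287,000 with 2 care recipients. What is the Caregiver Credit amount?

£159

Caregiver Credit: base = 2 × £3,180 = £6,360. £287,000 is £31,200 into a £32,000 phase-out range, leaving 800/32,000 of the credit: £6,360 × 800/32,000 = £159.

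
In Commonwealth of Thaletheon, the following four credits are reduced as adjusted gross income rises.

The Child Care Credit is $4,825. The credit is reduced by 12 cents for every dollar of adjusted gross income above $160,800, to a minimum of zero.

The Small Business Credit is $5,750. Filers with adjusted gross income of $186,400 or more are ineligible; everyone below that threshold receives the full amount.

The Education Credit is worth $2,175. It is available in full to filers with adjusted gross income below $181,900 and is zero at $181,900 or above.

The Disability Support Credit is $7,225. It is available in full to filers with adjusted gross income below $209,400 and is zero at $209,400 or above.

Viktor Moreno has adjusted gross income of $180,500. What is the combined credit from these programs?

Child Care Credit: 12% of the $19,700 excess over $160,800 is $2,364; credit = $4,825 − $2,364 = $2,461.
Small Business Credit: $180,500 is below the $186,400 cutoff, so the full $5,750 applies.
Education Credit: $180,500 is below the $181,900 cutoff, so the full $2,175 applies.
Disability Support Credit: $180,500 is below the $209,400 cutoff, so the full $7,225 applies.
Total: $2,461 + $5,750 + $2,175 + $7,225 = $17,611.

$17,611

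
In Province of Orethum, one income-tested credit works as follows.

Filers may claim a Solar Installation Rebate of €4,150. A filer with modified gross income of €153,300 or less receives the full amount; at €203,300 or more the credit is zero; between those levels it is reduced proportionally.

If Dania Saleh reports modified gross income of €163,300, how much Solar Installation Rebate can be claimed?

€3,320

Solar Installation Rebate: €163,300 is €10,000 into a €50,000 phase-out range, leaving 40,000/50,000 of the credit: €4,150 × 40,000/50,000 = €3,320.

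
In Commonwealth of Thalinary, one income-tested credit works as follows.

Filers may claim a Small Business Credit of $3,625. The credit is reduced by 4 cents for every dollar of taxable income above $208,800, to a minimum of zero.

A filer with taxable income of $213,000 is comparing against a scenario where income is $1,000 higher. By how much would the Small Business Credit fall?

At $213,000 — 4% of the $4,200 excess over $208,800 is $168; credit = $3,625 − $168 = $3,457.
At $214,000 — 4% of the $5,200 excess over $208,800 is $208; credit = $3,625 − $208 = $3,417.
Lost: $3,457 − $3,417 = $40.

$40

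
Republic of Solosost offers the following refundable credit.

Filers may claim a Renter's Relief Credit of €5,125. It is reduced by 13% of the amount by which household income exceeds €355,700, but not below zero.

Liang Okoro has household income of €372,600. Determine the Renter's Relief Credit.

€2,928

Renter's Relief Credit: 13% of the €16,900 excess over €355,700 is €2,197; credit = €5,125 − €2,197 = €2,928.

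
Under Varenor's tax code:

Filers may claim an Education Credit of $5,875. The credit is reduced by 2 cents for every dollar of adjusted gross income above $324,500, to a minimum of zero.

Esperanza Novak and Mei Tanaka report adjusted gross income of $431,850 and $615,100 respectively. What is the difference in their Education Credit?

Esperanza ($431,850): Education Credit: 2% of the $107,350 excess over $324,500 is $2,147; credit = $5,875 − $2,147 = $3,728.
Mei ($615,100): Education Credit: 2% of the $290,600 excess over $324,500 is $5,812; credit = $5,875 − $5,812 = $63.
Difference: |$3,728 − $63| = $3,665.

$3,665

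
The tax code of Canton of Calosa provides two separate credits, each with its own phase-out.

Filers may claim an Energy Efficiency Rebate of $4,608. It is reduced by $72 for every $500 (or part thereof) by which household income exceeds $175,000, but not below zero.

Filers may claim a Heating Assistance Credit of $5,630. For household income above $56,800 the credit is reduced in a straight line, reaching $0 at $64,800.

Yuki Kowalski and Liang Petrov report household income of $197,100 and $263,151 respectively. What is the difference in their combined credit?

$1,368

Yuki ($197,100): Energy Efficiency Rebate: income exceeds $175,000 by $22,100, which is 45 full-or-partial $500 increments; reduction = 45 × $72 = $3,240, leaving $1,368. Heating Assistance Credit: $197,100 is at or above $64,800, so the credit is $0. total $1,368 + $0 = $1,368
Liang ($263,151): Energy Efficiency Rebate: income exceeds $175,000 by $88,151 → 177 increments × $72 = $12,744 ≥ base, so the credit is $0. Heating Assistance Credit: $263,151 is at or above $64,800, so the credit is $0. total $0 + $0 = $0
Difference: |$1,368 − $0| = $1,368.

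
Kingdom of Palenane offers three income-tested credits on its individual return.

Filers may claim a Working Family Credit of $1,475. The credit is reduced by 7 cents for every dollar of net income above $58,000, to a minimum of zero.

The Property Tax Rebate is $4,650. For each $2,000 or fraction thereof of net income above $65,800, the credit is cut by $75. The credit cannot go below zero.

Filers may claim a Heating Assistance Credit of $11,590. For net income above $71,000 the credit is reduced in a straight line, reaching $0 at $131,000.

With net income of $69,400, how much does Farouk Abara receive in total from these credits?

$16,767

Working Family Credit: 7% of the $11,400 excess over $58,000 is $798; credit = $1,475 − $798 = $677.
Property Tax Rebate: income exceeds $65,800 by $3,600, which is 2 full-or-partial $2,000 increments; reduction = 2 × $75 = $150, leaving $4,500.
Heating Assistance Credit: $69,400 is at or below the $71,000 threshold, so the full $11,590 applies.
Total: $677 + $4,500 + $11,590 = $16,767.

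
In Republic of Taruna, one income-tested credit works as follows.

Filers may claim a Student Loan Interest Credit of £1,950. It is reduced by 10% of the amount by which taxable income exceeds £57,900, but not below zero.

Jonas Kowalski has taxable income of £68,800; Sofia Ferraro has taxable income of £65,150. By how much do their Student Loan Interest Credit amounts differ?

£365

Jonas (£68,800): Student Loan Interest Credit: 10% of the £10,900 excess over £57,900 is £1,090; credit = £1,950 − £1,090 = £860.
Sofia (£65,150): Student Loan Interest Credit: 10% of the £7,250 excess over £57,900 is £725; credit = £1,950 − £725 = £1,225.
Difference: |£860 − £1,225| = £365.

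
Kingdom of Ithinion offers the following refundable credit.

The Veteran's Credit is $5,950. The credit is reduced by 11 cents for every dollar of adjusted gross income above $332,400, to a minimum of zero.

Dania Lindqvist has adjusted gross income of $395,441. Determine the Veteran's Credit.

$0

Veteran's Credit: 11% of the $63,041 excess over $332,400 is $6,934.51 ≥ base, so the credit is $0.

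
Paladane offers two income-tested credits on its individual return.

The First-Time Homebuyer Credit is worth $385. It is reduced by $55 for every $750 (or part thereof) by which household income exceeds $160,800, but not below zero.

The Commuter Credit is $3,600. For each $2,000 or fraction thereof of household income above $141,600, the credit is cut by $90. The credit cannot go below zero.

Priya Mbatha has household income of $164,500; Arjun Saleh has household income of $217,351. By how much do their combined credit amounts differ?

Priya ($164,500): First-Time Homebuyer Credit: income exceeds $160,800 by $3,700, which is 5 full-or-partial $750 increments; reduction = 5 × $55 = $275, leaving $110. Commuter Credit: income exceeds $141,600 by $22,900, which is 12 full-or-partial $2,000 increments; reduction = 12 × $90 = $1,080, leaving $2,520. total $110 + $2,520 = $2,630
Arjun ($217,351): First-Time Homebuyer Credit: income exceeds $160,800 by $56,551 → 76 increments × $55 = $4,180 ≥ base, so the credit is $0. Commuter Credit: income exceeds $141,600 by $75,751, which is 38 full-or-partial $2,000 increments; reduction = 38 × $90 = $3,420, leaving $180. total $0 + $180 = $180
Difference: |$2,630 − $180| = $2,450.

$2,450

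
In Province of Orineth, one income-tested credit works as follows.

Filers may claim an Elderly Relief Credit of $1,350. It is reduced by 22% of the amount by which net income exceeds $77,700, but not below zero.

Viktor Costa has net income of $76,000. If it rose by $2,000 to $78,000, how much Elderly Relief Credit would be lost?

$66

At $76,000 — $76,000 is at or below the $77,700 threshold, so the full $1,350 applies.
At $78,000 — 22% of the $300 excess over $77,700 is $66; credit = $1,350 − $66 = $1,284.
Lost: $1,350 − $1,284 = $66.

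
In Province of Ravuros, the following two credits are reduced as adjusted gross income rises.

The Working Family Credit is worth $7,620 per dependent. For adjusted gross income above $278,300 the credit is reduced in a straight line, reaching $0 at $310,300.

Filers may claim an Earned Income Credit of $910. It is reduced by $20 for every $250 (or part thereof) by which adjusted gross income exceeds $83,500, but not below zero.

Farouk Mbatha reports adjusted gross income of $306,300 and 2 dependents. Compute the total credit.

$1,905

Working Family Credit: base = 2 × $7,620 = $15,240. $306,300 is $28,000 into a $32,000 phase-out range, leaving 4,000/32,000 of the credit: $15,240 × 4,000/32,000 = $1,905.
Earned Income Credit: income exceeds $83,500 by $222,800 → 892 increments × $20 = $17,840 ≥ base, so the credit is $0.
Total: $1,905 + $0 = $1,905.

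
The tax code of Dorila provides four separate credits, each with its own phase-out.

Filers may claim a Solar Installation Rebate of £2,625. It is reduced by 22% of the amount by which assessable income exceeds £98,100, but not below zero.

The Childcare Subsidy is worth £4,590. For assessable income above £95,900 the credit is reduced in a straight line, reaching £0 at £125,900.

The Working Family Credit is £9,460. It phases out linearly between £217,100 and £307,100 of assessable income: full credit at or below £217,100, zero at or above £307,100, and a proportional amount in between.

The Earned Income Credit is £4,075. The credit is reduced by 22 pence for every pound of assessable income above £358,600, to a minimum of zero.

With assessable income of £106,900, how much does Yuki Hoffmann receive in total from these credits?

Solar Installation Rebate: 22% of the £8,800 excess over £98,100 is £1,936; credit = £2,625 − £1,936 = £689.
Childcare Subsidy: £106,900 is £11,000 into a £30,000 phase-out range, leaving 19,000/30,000 of the credit: £4,590 × 19,000/30,000 = £2,907.
Working Family Credit: £106,900 is at or below the £217,100 threshold, so the full £9,460 applies.
Earned Income Credit: £106,900 is at or below the £358,600 threshold, so the full £4,075 applies.
Total: £689 + £2,907 + £9,460 + £4,075 = £17,131.

£17,131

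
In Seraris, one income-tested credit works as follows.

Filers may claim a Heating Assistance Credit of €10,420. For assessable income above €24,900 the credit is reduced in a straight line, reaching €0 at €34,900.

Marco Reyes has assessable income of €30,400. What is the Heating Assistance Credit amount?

€4,689

Heating Assistance Credit: €30,400 is €5,500 into a €10,000 phase-out range, leaving 4,500/10,000 of the credit: €10,420 × 4,500/10,000 = €4,689.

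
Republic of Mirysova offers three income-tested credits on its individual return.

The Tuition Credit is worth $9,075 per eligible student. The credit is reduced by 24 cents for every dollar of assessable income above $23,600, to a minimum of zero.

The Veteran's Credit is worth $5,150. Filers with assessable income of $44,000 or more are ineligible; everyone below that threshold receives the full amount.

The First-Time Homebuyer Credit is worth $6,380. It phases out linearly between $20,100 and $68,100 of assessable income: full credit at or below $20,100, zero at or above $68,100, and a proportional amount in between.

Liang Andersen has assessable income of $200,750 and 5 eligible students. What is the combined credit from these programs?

$2,859

Tuition Credit: base = 5 × $9,075 = $45,375. 24% of the $177,150 excess over $23,600 is $42,516; credit = $45,375 − $42,516 = $2,859.
Veteran's Credit: $200,750 meets or exceeds the $44,000 cutoff, so the credit is $0.
First-Time Homebuyer Credit: $200,750 is at or above $68,100, so the credit is $0.
Total: $2,859 + $0 + $0 = $2,859.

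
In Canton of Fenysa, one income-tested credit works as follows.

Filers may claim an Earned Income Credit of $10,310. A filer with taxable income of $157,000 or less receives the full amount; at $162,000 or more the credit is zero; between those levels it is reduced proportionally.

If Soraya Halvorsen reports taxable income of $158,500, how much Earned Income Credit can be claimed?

$7,217

Earned Income Credit: $158,500 is $1,500 into a $5,000 phase-out range, leaving 3,500/5,000 of the credit: $10,310 × 3,500/5,000 = $7,217.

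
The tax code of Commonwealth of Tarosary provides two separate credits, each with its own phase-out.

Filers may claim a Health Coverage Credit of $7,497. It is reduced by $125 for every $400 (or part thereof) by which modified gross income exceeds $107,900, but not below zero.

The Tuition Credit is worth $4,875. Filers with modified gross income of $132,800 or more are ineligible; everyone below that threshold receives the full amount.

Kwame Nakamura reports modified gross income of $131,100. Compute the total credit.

$5,122

Health Coverage Credit: income exceeds $107,900 by $23,200, which is 58 full-or-partial $400 increments; reduction = 58 × $125 = $7,250, leaving $247.
Tuition Credit: $131,100 is below the $132,800 cutoff, so the full $4,875 applies.
Total: $247 + $4,875 = $5,122.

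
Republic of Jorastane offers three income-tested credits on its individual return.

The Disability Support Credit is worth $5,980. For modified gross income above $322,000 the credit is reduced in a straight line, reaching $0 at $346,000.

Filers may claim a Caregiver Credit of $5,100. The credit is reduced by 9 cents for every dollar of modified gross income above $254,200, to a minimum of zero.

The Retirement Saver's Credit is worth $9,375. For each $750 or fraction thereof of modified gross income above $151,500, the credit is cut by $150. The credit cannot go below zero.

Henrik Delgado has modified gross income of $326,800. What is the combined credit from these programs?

Disability Support Credit: $326,800 is $4,800 into a $24,000 phase-out range, leaving 19,200/24,000 of the credit: $5,980 × 19,200/24,000 = $4,784.
Caregiver Credit: 9% of the $72,600 excess over $254,200 is $6,534 ≥ base, so the credit is $0.
Retirement Saver's Credit: income exceeds $151,500 by $175,300 → 234 increments × $150 = $35,100 ≥ base, so the credit is $0.
Total: $4,784 + $0 + $0 = $4,784.

$4,784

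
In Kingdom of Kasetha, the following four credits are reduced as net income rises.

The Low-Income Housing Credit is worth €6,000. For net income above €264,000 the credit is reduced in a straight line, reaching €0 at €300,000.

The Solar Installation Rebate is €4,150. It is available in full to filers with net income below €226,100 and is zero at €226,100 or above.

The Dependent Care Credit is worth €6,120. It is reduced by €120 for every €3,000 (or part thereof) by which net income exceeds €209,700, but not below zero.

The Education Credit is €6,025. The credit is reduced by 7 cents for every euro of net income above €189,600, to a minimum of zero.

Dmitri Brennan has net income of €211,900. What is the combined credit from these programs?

Low-Income Housing Credit: €211,900 is at or below the €264,000 threshold, so the full €6,000 applies.
Solar Installation Rebate: €211,900 is below the €226,100 cutoff, so the full €4,150 applies.
Dependent Care Credit: income exceeds €209,700 by €2,200, which is 1 full-or-partial €3,000 increment; reduction = 1 × €120 = €120, leaving €6,000.
Education Credit: 7% of the €22,300 excess over €189,600 is €1,561; credit = €6,025 − €1,561 = €4,464.
Total: €6,000 + €4,150 + €6,000 + €4,464 = €20,614.

€20,614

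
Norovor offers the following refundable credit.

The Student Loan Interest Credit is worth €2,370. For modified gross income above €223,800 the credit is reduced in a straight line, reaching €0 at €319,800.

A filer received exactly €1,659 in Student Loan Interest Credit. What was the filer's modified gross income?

€252,600

€1,659 is 1,659/2,370 of the full €2,370, so 711/2,370 of the €96,000 range has been used: income = €223,800 + €96,000 × 711/2,370 = €252,600.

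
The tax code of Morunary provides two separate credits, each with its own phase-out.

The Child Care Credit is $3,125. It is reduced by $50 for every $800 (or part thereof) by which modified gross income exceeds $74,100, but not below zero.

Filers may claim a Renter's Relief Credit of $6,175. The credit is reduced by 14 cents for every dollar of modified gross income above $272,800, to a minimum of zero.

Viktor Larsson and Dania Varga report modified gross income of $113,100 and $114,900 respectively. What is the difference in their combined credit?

Viktor ($113,100): Child Care Credit: income exceeds $74,100 by $39,000, which is 49 full-or-partial $800 increments; reduction = 49 × $50 = $2,450, leaving $675. Renter's Relief Credit: $113,100 is at or below the $272,800 threshold, so the full $6,175 applies. total $675 + $6,175 = $6,850
Dania ($114,900): Child Care Credit: income exceeds $74,100 by $40,800, which is 51 full-or-partial $800 increments; reduction = 51 × $50 = $2,550, leaving $575. Renter's Relief Credit: $114,900 is at or below the $272,800 threshold, so the full $6,175 applies. total $575 + $6,175 = $6,750
Difference: |$6,850 − $6,750| = $100.

$100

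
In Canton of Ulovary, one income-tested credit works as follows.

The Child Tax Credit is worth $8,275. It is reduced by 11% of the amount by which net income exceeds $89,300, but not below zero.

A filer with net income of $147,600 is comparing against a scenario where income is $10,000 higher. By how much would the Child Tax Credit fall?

At $147,600 — 11% of the $58,300 excess over $89,300 is $6,413; credit = $8,275 − $6,413 = $1,862.
At $157,600 — 11% of the $68,300 excess over $89,300 is $7,513; credit = $8,275 − $7,513 = $762.
Lost: $1,862 − $762 = $1,100.

$1,100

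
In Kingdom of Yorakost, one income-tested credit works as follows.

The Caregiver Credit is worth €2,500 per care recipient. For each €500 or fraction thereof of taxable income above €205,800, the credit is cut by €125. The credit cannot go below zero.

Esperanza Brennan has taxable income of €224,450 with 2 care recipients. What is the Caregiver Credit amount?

Caregiver Credit: base = 2 × €2,500 = €5,000. income exceeds €205,800 by €18,650, which is 38 full-or-partial €500 increments; reduction = 38 × €125 = €4,750, leaving €250.

€250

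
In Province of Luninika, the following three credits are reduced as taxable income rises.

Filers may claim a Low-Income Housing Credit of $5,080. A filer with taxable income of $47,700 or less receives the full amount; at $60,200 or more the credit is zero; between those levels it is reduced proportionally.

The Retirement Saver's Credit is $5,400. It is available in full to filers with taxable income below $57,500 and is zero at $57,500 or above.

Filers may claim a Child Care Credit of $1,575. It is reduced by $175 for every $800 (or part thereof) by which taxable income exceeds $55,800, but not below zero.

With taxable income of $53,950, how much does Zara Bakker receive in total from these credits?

$9,515

Low-Income Housing Credit: $53,950 is $6,250 into a $12,500 phase-out range, leaving 6,250/12,500 of the credit: $5,080 × 6,250/12,500 = $2,540.
Retirement Saver's Credit: $53,950 is below the $57,500 cutoff, so the full $5,400 applies.
Child Care Credit: $53,950 is at or below the $55,800 threshold, so the full $1,575 applies.
Total: $2,540 + $5,400 + $1,575 = $9,515.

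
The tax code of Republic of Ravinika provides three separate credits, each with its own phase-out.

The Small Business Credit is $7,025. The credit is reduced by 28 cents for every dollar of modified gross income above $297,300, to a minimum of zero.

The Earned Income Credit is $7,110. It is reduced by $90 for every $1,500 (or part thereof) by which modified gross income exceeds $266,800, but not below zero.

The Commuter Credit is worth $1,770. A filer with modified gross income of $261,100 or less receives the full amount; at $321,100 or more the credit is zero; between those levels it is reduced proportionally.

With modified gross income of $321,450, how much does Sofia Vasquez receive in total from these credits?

$4,043

Small Business Credit: 28% of the $24,150 excess over $297,300 is $6,762; credit = $7,025 − $6,762 = $263.
Earned Income Credit: income exceeds $266,800 by $54,650, which is 37 full-or-partial $1,500 increments; reduction = 37 × $90 = $3,330, leaving $3,780.
Commuter Credit: $321,450 is at or above $321,100, so the credit is $0.
Total: $263 + $3,780 + $0 = $4,043.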